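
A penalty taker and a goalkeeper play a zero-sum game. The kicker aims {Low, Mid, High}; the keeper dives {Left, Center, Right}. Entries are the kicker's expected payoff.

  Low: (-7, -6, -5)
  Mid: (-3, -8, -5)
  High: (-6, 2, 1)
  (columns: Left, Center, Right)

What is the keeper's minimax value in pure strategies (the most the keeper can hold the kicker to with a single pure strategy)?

-3

Column maxima: Left → -3, Center → 2, Right → 1.
The smallest of these is -3.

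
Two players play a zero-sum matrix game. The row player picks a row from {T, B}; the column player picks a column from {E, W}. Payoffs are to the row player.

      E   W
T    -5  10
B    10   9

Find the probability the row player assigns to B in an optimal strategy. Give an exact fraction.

15/16

Row minima: T → -5, B → 9; maximin = 9.
Column maxima: E → 10, W → 10; minimax = 10.
9 ≠ 10, so there is no saddle point; optimal play is mixed.
Let the row player play T with probability p. Expected payoff against E: (-5)p + 10(1−p) = −15p + 10; against W: 10p + 9(1−p) = p + 9.
Setting these equal: −15p + 10 = p + 9 ⇒ −16p = -1 ⇒ p = 1/16, and the value is (-15)·(1/16) + 10 = 145/16.
For the column player: with q = P(E), equating T's and B's payoffs gives −15q + 10 = q + 9 ⇒ q = 1/16.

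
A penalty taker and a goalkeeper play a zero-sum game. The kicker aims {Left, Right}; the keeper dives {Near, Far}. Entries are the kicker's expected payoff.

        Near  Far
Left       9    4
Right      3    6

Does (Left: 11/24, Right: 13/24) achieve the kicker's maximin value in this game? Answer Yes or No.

Against Near this mix gives (11/24)·9 + (13/24)·3 = 23/4.
Against Far this mix gives (11/24)·4 + (13/24)·6 = 61/12.
The keeper will play Far, holding the kicker to 61/12. Shifting weight toward the row that does better against Far would raise this floor (the equalizing mix achieves 21/4 against both Far and Near), so the proposed strategy is not optimal.

No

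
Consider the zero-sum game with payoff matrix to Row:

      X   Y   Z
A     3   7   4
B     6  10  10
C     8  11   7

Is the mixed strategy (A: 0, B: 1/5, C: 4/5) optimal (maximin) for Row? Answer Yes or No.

Yes

Against X this mix gives (1/5)·6 + (4/5)·8 = 38/5.
Against Y this mix gives (1/5)·10 + (4/5)·11 = 54/5.
Against Z this mix gives (1/5)·10 + (4/5)·7 = 38/5.
All of Column's active replies (X, Z) yield 38/5, and no column does worse for Row. The mix makes Column indifferent and guarantees 38/5, so it is optimal.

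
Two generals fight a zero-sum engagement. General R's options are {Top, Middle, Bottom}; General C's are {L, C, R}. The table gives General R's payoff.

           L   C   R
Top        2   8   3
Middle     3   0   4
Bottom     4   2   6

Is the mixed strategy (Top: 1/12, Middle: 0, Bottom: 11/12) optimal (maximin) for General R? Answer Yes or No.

Against L this mix gives (1/12)·2 + (11/12)·4 = 23/6.
Against C this mix gives (1/12)·8 + (11/12)·2 = 5/2.
Against R this mix gives (1/12)·3 + (11/12)·6 = 23/4.
General C will play C, holding General R to 5/2. Shifting weight toward the row that does better against C would raise this floor (the equalizing mix achieves 7/2 against both C and L), so the proposed strategy is not optimal.

No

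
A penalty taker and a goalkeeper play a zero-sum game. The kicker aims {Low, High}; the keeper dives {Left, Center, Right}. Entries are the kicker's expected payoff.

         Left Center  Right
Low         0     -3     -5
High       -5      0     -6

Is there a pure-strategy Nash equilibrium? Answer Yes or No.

Row minima: Low → -5, High → -6; maximin = -5.
Column maxima: Left → 0, Center → 0, Right → -5; minimax = -5.
maximin = minimax = -5, so a saddle point exists.

Yes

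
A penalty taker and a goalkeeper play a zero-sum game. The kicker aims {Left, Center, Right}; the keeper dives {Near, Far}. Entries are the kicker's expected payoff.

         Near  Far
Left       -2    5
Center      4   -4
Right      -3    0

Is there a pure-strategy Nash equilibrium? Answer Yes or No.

No

Row minima: Left → -2, Center → -4, Right → -3; maximin = -2.
Column maxima: Near → 4, Far → 5; minimax = 4.
-2 ≠ 4, so no pure-strategy equilibrium exists.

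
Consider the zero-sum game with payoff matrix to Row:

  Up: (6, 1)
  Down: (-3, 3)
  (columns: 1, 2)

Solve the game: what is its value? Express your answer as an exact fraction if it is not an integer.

Row minima: Up → 1, Down → -3; maximin = 1.
Column maxima: 1 → 6, 2 → 3; minimax = 3.
1 ≠ 3, so there is no saddle point; optimal play is mixed.
Let Row play Up with probability p. Expected payoff against 1: 6p + (-3)(1−p) = 9p − 3; against 2: 1p + 3(1−p) = −2p + 3.
Setting these equal: 9p − 3 = −2p + 3 ⇒ 11p = 6 ⇒ p = 6/11, and the value is (9)·(6/11) − 3 = 21/11.
For Column: with q = P(1), equating Up's and Down's payoffs gives 5q + 1 = −6q + 3 ⇒ q = 2/11.

21/11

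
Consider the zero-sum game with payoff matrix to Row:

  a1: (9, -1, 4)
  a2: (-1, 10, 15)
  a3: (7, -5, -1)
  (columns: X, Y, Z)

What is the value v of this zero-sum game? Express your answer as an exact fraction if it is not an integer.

89/21

Row minima: a1 → -1, a2 → -1, a3 → -5; maximin = -1.
Column maxima: X → 9, Y → 10, Z → 15; minimax = 9.
-1 ≠ 9, so there is no saddle point; optimal play is mixed.
a3 is strictly dominated by a1, so Row never plays it.
Z is strictly dominated by Y (it gives Row strictly more in every row), so Column never plays it.
On the remaining 2×2 (a1, a2 vs X, Y):
Let Row play a1 with probability p. Expected payoff against X: 9p + (-1)(1−p) = 10p − 1; against Y: (-1)p + 10(1−p) = −11p + 10.
Setting these equal: 10p − 1 = −11p + 10 ⇒ 21p = 11 ⇒ p = 11/21, and the value is (10)·(11/21) − 1 = 89/21.
For Column: with q = P(X), equating a1's and a2's payoffs gives 10q − 1 = −11q + 10 ⇒ q = 11/21.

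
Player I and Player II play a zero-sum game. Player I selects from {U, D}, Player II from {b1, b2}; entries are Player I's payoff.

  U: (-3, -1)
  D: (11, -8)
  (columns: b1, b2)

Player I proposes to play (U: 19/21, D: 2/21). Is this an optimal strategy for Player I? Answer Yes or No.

Yes

Against b1 this mix gives (19/21)·(-3) + (2/21)·11 = -5/3.
Against b2 this mix gives (19/21)·(-1) + (2/21)·(-8) = -5/3.
All of Player II's active replies (b1, b2) yield -5/3, and no column does worse for Player I. The mix makes Player II indifferent and guarantees -5/3, so it is optimal.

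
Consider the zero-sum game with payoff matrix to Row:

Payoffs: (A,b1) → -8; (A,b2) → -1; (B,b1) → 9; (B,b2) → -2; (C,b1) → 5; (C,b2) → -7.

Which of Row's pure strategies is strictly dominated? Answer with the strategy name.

C

B gives a strictly higher payoff than C against every column: 9 > 5, -2 > -7.
So C is strictly dominated and Row never plays it.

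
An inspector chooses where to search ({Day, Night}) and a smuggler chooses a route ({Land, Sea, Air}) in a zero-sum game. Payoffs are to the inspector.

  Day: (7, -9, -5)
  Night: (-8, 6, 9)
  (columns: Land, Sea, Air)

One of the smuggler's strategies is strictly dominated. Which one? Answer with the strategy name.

Air

Sea holds the inspector's payoff strictly below Air in every row: -9 < -5, 6 < 9.
So Air is strictly dominated for the smuggler.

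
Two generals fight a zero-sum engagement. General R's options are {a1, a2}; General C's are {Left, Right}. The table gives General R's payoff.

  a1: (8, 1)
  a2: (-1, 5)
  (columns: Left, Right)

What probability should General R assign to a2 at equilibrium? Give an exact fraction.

Row minima: a1 → 1, a2 → -1; maximin = 1.
Column maxima: Left → 8, Right → 5; minimax = 5.
1 ≠ 5, so there is no saddle point; optimal play is mixed.
Let General R play a1 with probability p. Expected payoff against Left: 8p + (-1)(1−p) = 9p − 1; against Right: 1p + 5(1−p) = −4p + 5.
Setting these equal: 9p − 1 = −4p + 5 ⇒ 13p = 6 ⇒ p = 6/13, and the value is (9)·(6/13) − 1 = 41/13.
For General C: with q = P(Left), equating a1's and a2's payoffs gives 7q + 1 = −6q + 5 ⇒ q = 4/13.

7/13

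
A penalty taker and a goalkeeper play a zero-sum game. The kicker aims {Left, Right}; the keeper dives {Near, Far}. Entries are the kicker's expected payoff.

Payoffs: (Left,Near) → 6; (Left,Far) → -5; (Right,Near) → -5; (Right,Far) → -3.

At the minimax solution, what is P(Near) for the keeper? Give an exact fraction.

Row minima: Left → -5, Right → -5; maximin = -5.
Column maxima: Near → 6, Far → -3; minimax = -3.
-5 ≠ -3, so there is no saddle point; optimal play is mixed.
Let the kicker play Left with probability p. Expected payoff against Near: 6p + (-5)(1−p) = 11p − 5; against Far: (-5)p + (-3)(1−p) = −2p − 3.
Setting these equal: 11p − 5 = −2p − 3 ⇒ 13p = 2 ⇒ p = 2/13, and the value is (11)·(2/13) − 5 = -43/13.
For the keeper: with q = P(Near), equating Left's and Right's payoffs gives 11q − 5 = −2q − 3 ⇒ q = 2/13.

2/13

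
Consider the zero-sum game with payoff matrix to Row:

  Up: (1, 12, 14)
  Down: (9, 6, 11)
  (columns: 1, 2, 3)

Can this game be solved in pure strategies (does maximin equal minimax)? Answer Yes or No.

No

Row minima: Up → 1, Down → 6; maximin = 6.
Column maxima: 1 → 9, 2 → 12, 3 → 14; minimax = 9.
6 ≠ 9, so no pure-strategy equilibrium exists.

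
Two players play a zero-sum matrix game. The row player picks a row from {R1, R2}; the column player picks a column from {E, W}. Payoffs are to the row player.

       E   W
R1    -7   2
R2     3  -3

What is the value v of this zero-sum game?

-1

Row minima: R1 → -7, R2 → -3; maximin = -3.
Column maxima: E → 3, W → 2; minimax = 2.
-3 ≠ 2, so there is no saddle point; optimal play is mixed.
Let the row player play R1 with probability p. Expected payoff against E: (-7)p + 3(1−p) = −10p + 3; against W: 2p + (-3)(1−p) = 5p − 3.
Setting these equal: −10p + 3 = 5p − 3 ⇒ −15p = -6 ⇒ p = 2/5, and the value is (-10)·(2/5) + 3 = -1.
For the column player: with q = P(E), equating R1's and R2's payoffs gives −9q + 2 = 6q − 3 ⇒ q = 1/3.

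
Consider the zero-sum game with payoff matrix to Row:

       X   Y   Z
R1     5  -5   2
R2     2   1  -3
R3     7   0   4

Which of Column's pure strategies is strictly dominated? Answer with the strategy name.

Y holds Row's payoff strictly below X in every row: -5 < 5, 1 < 2, 0 < 7.
So X is strictly dominated for Column.

X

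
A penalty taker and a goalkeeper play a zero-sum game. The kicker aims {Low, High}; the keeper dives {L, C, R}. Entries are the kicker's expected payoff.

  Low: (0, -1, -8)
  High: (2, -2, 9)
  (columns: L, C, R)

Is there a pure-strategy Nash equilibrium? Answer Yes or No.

No

Row minima: Low → -8, High → -2; maximin = -2.
Column maxima: L → 2, C → -1, R → 9; minimax = -1.
-2 ≠ -1, so no pure-strategy equilibrium exists.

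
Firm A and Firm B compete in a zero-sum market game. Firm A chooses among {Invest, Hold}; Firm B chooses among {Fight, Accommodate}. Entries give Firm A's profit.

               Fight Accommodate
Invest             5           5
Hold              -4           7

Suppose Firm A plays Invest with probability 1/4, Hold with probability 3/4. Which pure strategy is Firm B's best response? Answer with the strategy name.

Fight

If Firm B plays Fight, Firm A's expected payoff is (1/4)·5 + (3/4)·(-4) = -7/4.
If Firm B plays Accommodate, Firm A's expected payoff is (1/4)·5 + (3/4)·7 = 13/2.
Firm B minimizes Firm A's payoff; the smallest is -7/4, so the best response is Fight.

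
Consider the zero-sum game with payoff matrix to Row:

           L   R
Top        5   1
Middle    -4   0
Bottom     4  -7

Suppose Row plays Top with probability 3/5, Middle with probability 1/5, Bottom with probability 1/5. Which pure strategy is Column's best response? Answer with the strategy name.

If Column plays L, Row's expected payoff is (3/5)·5 + (1/5)·(-4) + (1/5)·4 = 3.
If Column plays R, Row's expected payoff is (3/5)·1 + (1/5)·0 + (1/5)·(-7) = -4/5.
Column minimizes Row's payoff; the smallest is -4/5, so the best response is R.

R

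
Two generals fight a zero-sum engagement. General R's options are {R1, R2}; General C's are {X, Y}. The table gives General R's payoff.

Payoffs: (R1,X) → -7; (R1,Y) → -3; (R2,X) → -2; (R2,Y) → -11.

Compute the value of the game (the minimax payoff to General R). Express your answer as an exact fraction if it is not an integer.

-71/13

Row minima: R1 → -7, R2 → -11; maximin = -7.
Column maxima: X → -2, Y → -3; minimax = -3.
-7 ≠ -3, so there is no saddle point; optimal play is mixed.
Let General R play R1 with probability p. Expected payoff against X: (-7)p + (-2)(1−p) = −5p − 2; against Y: (-3)p + (-11)(1−p) = 8p − 11.
Setting these equal: −5p − 2 = 8p − 11 ⇒ −13p = -9 ⇒ p = 9/13, and the value is (-5)·(9/13) − 2 = -71/13.
For General C: with q = P(X), equating R1's and R2's payoffs gives −4q − 3 = 9q − 11 ⇒ q = 8/13.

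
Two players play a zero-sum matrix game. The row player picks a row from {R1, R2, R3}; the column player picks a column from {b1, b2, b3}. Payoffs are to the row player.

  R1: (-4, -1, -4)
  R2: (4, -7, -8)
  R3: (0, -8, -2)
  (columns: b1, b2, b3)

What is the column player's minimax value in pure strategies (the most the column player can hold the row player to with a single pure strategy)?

Column maxima: b1 → 4, b2 → -1, b3 → -2.
The smallest of these is -2.

-2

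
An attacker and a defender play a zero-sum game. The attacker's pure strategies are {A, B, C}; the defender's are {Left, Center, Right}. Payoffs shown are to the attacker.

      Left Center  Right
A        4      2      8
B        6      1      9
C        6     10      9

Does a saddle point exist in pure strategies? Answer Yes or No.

Yes

Row minima: A → 2, B → 1, C → 6; maximin = 6.
Column maxima: Left → 6, Center → 10, Right → 9; minimax = 6.
maximin = minimax = 6, so a saddle point exists.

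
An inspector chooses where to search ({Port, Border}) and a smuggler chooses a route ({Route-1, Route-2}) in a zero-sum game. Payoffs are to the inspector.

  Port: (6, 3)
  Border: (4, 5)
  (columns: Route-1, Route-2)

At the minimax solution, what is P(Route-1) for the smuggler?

1/2

Row minima: Port → 3, Border → 4; maximin = 4.
Column maxima: Route-1 → 6, Route-2 → 5; minimax = 5.
4 ≠ 5, so there is no saddle point; optimal play is mixed.
Let the inspector play Port with probability p. Expected payoff against Route-1: 6p + 4(1−p) = 2p + 4; against Route-2: 3p + 5(1−p) = −2p + 5.
Setting these equal: 2p + 4 = −2p + 5 ⇒ 4p = 1 ⇒ p = 1/4, and the value is (2)·(1/4) + 4 = 9/2.
For the smuggler: with q = P(Route-1), equating Port's and Border's payoffs gives 3q + 3 = −q + 5 ⇒ q = 1/2.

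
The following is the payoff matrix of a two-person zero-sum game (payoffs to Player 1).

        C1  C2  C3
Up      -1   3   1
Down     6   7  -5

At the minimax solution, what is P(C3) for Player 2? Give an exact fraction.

7/13

Row minima: Up → -1, Down → -5; maximin = -1.
Column maxima: C1 → 6, C2 → 7, C3 → 1; minimax = 1.
-1 ≠ 1, so there is no saddle point; optimal play is mixed.
C2 is strictly dominated by C1 (it gives Player 1 strictly more in every row), so Player 2 never plays it.
On the remaining 2×2 (Up, Down vs C1, C3):
Let Player 1 play Up with probability p. Expected payoff against C1: (-1)p + 6(1−p) = −7p + 6; against C3: 1p + (-5)(1−p) = 6p − 5.
Setting these equal: −7p + 6 = 6p − 5 ⇒ −13p = -11 ⇒ p = 11/13, and the value is (-7)·(11/13) + 6 = 1/13.
For Player 2: with q = P(C1), equating Up's and Down's payoffs gives −2q + 1 = 11q − 5 ⇒ q = 6/13.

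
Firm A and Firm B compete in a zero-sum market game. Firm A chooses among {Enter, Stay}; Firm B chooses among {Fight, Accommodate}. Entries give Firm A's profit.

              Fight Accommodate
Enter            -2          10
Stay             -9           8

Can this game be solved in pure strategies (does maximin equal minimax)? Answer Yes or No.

Yes

Row minima: Enter → -2, Stay → -9; maximin = -2.
Column maxima: Fight → -2, Accommodate → 10; minimax = -2.
maximin = minimax = -2, so a saddle point exists.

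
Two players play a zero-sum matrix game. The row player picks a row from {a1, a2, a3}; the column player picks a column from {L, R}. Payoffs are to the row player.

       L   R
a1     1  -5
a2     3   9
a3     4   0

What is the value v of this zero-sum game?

18/5

Row minima: a1 → -5, a2 → 3, a3 → 0; maximin = 3.
Column maxima: L → 4, R → 9; minimax = 4.
3 ≠ 4, so there is no saddle point; optimal play is mixed.
a1 is strictly dominated by a2, so the row player never plays it.
On the remaining 2×2 (a2, a3 vs L, R):
Let the row player play a2 with probability p. Expected payoff against L: 3p + 4(1−p) = −p + 4; against R: 9p + 0(1−p) = 9p.
Setting these equal: −p + 4 = 9p ⇒ −10p = -4 ⇒ p = 2/5, and the value is (-1)·(2/5) + 4 = 18/5.
For the column player: with q = P(L), equating a2's and a3's payoffs gives −6q + 9 = 4q ⇒ q = 9/10.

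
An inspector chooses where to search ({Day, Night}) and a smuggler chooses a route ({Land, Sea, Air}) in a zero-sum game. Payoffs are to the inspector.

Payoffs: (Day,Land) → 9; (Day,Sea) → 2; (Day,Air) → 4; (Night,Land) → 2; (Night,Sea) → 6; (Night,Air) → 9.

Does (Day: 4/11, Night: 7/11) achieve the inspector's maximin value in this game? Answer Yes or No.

Yes

Against Land this mix gives (4/11)·9 + (7/11)·2 = 50/11.
Against Sea this mix gives (4/11)·2 + (7/11)·6 = 50/11.
Against Air this mix gives (4/11)·4 + (7/11)·9 = 79/11.
All of the smuggler's active replies (Land, Sea) yield 50/11, and no column does worse for the inspector. The mix makes the smuggler indifferent and guarantees 50/11, so it is optimal.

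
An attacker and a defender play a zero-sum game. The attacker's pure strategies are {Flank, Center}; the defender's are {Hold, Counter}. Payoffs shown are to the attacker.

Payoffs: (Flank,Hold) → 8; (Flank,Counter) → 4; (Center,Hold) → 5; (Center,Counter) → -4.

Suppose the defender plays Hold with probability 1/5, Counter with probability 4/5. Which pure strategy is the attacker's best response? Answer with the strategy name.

Expected payoff of Flank: (1/5)·8 + (4/5)·4 = 24/5.
Expected payoff of Center: (1/5)·5 + (4/5)·(-4) = -11/5.
The largest is 24/5, so the attacker's best response is Flank.

Flank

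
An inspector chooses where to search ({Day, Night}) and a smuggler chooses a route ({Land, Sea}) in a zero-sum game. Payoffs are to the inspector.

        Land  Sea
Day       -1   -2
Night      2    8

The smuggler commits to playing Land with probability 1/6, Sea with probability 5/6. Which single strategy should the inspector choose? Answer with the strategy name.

Night

Expected payoff of Day: (1/6)·(-1) + (5/6)·(-2) = -11/6.
Expected payoff of Night: (1/6)·2 + (5/6)·8 = 7.
The largest is 7, so the inspector's best response is Night.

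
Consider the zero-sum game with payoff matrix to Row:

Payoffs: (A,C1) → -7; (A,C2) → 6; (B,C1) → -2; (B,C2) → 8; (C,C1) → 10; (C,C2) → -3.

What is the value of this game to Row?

Row minima: A → -7, B → -2, C → -3; maximin = -2.
Column maxima: C1 → 10, C2 → 8; minimax = 8.
-2 ≠ 8, so there is no saddle point; optimal play is mixed.
A is strictly dominated by B, so Row never plays it.
On the remaining 2×2 (B, C vs C1, C2):
Let Row play B with probability p. Expected payoff against C1: (-2)p + 10(1−p) = −12p + 10; against C2: 8p + (-3)(1−p) = 11p − 3.
Setting these equal: −12p + 10 = 11p − 3 ⇒ −23p = -13 ⇒ p = 13/23, and the value is (-12)·(13/23) + 10 = 74/23.
For Column: with q = P(C1), equating B's and C's payoffs gives −10q + 8 = 13q − 3 ⇒ q = 11/23.

74/23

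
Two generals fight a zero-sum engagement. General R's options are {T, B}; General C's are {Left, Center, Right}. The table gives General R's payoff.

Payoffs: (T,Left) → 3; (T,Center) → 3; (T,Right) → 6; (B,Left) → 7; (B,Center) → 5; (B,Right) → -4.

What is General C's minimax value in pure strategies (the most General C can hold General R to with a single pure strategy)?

5

Column maxima: Left → 7, Center → 5, Right → 6.
The smallest of these is 5.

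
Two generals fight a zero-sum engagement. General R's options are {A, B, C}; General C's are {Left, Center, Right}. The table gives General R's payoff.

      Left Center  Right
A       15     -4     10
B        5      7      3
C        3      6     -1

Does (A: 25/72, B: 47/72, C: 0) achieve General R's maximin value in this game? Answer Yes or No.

No

Against Left this mix gives (25/72)·15 + (47/72)·5 = 305/36.
Against Center this mix gives (25/72)·(-4) + (47/72)·7 = 229/72.
Against Right this mix gives (25/72)·10 + (47/72)·3 = 391/72.
General C will play Center, holding General R to 229/72. Shifting weight toward the row that does better against Center would raise this floor (the equalizing mix achieves 41/9 against both Center and Right), so the proposed strategy is not optimal.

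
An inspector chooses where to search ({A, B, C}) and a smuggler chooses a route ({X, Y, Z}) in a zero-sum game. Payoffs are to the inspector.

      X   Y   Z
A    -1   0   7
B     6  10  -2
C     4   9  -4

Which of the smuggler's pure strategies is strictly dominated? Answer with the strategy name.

Y

X holds the inspector's payoff strictly below Y in every row: -1 < 0, 6 < 10, 4 < 9.
So Y is strictly dominated for the smuggler.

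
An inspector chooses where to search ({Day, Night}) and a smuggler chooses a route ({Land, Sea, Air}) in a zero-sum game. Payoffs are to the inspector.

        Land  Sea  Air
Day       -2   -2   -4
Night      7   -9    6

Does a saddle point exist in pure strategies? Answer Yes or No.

No

Row minima: Day → -4, Night → -9; maximin = -4.
Column maxima: Land → 7, Sea → -2, Air → 6; minimax = -2.
-4 ≠ -2, so no pure-strategy equilibrium exists.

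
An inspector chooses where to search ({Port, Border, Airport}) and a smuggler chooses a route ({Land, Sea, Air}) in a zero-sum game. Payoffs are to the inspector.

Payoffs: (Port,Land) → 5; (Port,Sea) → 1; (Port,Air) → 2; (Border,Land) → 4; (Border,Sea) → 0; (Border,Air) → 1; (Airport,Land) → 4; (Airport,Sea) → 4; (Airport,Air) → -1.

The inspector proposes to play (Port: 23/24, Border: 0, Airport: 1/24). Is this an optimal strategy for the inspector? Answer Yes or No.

Against Land this mix gives (23/24)·5 + (1/24)·4 = 119/24.
Against Sea this mix gives (23/24)·1 + (1/24)·4 = 9/8.
Against Air this mix gives (23/24)·2 + (1/24)·(-1) = 15/8.
The smuggler will play Sea, holding the inspector to 9/8. Shifting weight toward the row that does better against Sea would raise this floor (the equalizing mix achieves 3/2 against both Sea and Air), so the proposed strategy is not optimal.

No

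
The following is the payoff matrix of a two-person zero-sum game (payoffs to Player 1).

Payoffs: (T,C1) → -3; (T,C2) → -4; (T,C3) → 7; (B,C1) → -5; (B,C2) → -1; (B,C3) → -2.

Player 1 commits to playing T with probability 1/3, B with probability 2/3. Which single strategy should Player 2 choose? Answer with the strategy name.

If Player 2 plays C1, Player 1's expected payoff is (1/3)·(-3) + (2/3)·(-5) = -13/3.
If Player 2 plays C2, Player 1's expected payoff is (1/3)·(-4) + (2/3)·(-1) = -2.
If Player 2 plays C3, Player 1's expected payoff is (1/3)·7 + (2/3)·(-2) = 1.
Player 2 minimizes Player 1's payoff; the smallest is -13/3, so the best response is C1.

C1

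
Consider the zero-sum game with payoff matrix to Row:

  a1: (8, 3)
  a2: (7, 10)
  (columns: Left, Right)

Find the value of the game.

59/8

Row minima: a1 → 3, a2 → 7; maximin = 7.
Column maxima: Left → 8, Right → 10; minimax = 8.
7 ≠ 8, so there is no saddle point; optimal play is mixed.
Let Row play a1 with probability p. Expected payoff against Left: 8p + 7(1−p) = p + 7; against Right: 3p + 10(1−p) = −7p + 10.
Setting these equal: p + 7 = −7p + 10 ⇒ 8p = 3 ⇒ p = 3/8, and the value is (1)·(3/8) + 7 = 59/8.
For Column: with q = P(Left), equating a1's and a2's payoffs gives 5q + 3 = −3q + 10 ⇒ q = 7/8.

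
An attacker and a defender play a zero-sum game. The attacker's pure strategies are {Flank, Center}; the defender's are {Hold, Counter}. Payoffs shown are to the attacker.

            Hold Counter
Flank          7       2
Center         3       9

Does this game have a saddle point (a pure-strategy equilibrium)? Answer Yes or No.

Row minima: Flank → 2, Center → 3; maximin = 3.
Column maxima: Hold → 7, Counter → 9; minimax = 7.
3 ≠ 7, so no pure-strategy equilibrium exists.

No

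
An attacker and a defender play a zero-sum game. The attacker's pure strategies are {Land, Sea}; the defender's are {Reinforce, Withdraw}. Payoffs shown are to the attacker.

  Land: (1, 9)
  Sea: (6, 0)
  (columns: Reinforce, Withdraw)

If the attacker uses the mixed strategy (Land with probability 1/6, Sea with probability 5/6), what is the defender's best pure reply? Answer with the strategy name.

Withdraw

If the defender plays Reinforce, the attacker's expected payoff is (1/6)·1 + (5/6)·6 = 31/6.
If the defender plays Withdraw, the attacker's expected payoff is (1/6)·9 + (5/6)·0 = 3/2.
The defender minimizes the attacker's payoff; the smallest is 3/2, so the best response is Withdraw.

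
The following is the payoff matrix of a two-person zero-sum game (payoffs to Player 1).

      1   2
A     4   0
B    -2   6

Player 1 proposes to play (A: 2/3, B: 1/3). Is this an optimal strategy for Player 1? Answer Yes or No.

Yes

Against 1 this mix gives (2/3)·4 + (1/3)·(-2) = 2.
Against 2 this mix gives (2/3)·0 + (1/3)·6 = 2.
All of Player 2's active replies (1, 2) yield 2, and no column does worse for Player 1. The mix makes Player 2 indifferent and guarantees 2, so it is optimal.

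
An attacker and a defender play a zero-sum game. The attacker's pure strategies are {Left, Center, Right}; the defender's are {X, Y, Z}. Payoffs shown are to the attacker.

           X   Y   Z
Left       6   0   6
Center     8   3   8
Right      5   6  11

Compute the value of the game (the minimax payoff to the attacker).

Row minima: Left → 0, Center → 3, Right → 5; maximin = 5.
Column maxima: X → 8, Y → 6, Z → 11; minimax = 6.
5 ≠ 6, so there is no saddle point; optimal play is mixed.
Left is strictly dominated by Center, so the attacker never plays it.
Z is strictly dominated by Y (it gives the attacker strictly more in every row), so the defender never plays it.
On the remaining 2×2 (Center, Right vs X, Y):
Let the attacker play Center with probability p. Expected payoff against X: 8p + 5(1−p) = 3p + 5; against Y: 3p + 6(1−p) = −3p + 6.
Setting these equal: 3p + 5 = −3p + 6 ⇒ 6p = 1 ⇒ p = 1/6, and the value is (3)·(1/6) + 5 = 11/2.
For the defender: with q = P(X), equating Center's and Right's payoffs gives 5q + 3 = −q + 6 ⇒ q = 1/2.

11/2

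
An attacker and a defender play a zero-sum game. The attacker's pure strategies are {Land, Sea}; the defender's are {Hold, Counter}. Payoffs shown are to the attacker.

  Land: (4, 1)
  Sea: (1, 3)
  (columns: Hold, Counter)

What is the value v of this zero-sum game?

11/5

Row minima: Land → 1, Sea → 1; maximin = 1.
Column maxima: Hold → 4, Counter → 3; minimax = 3.
1 ≠ 3, so there is no saddle point; optimal play is mixed.
Let the attacker play Land with probability p. Expected payoff against Hold: 4p + 1(1−p) = 3p + 1; against Counter: 1p + 3(1−p) = −2p + 3.
Setting these equal: 3p + 1 = −2p + 3 ⇒ 5p = 2 ⇒ p = 2/5, and the value is (3)·(2/5) + 1 = 11/5.
For the defender: with q = P(Hold), equating Land's and Sea's payoffs gives 3q + 1 = −2q + 3 ⇒ q = 2/5.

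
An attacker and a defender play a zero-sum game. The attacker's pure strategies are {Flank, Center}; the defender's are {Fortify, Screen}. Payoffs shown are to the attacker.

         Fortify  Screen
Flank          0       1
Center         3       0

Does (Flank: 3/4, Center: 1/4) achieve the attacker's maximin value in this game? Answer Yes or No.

Against Fortify this mix gives (3/4)·0 + (1/4)·3 = 3/4.
Against Screen this mix gives (3/4)·1 + (1/4)·0 = 3/4.
All of the defender's active replies (Fortify, Screen) yield 3/4, and no column does worse for the attacker. The mix makes the defender indifferent and guarantees 3/4, so it is optimal.

Yes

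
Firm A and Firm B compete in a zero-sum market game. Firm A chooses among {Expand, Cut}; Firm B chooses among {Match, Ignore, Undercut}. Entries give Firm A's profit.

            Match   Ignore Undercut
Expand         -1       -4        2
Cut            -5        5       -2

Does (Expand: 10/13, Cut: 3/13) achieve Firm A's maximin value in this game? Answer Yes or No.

Yes

Against Match this mix gives (10/13)·(-1) + (3/13)·(-5) = -25/13.
Against Ignore this mix gives (10/13)·(-4) + (3/13)·5 = -25/13.
Against Undercut this mix gives (10/13)·2 + (3/13)·(-2) = 14/13.
All of Firm B's active replies (Match, Ignore) yield -25/13, and no column does worse for Firm A. The mix makes Firm B indifferent and guarantees -25/13, so it is optimal.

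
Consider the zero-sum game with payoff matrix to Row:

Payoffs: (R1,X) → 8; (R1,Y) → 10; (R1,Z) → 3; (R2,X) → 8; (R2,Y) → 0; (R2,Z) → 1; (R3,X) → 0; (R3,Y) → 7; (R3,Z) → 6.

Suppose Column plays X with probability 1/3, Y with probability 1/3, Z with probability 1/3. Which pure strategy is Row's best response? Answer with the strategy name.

Expected payoff of R1: (1/3)·8 + (1/3)·10 + (1/3)·3 = 7.
Expected payoff of R2: (1/3)·8 + (1/3)·0 + (1/3)·1 = 3.
Expected payoff of R3: (1/3)·0 + (1/3)·7 + (1/3)·6 = 13/3.
The largest is 7, so Row's best response is R1.

R1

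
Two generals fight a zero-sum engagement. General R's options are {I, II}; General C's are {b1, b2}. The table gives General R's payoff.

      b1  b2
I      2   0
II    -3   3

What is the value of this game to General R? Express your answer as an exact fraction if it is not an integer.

3/4

Row minima: I → 0, II → -3; maximin = 0.
Column maxima: b1 → 2, b2 → 3; minimax = 2.
0 ≠ 2, so there is no saddle point; optimal play is mixed.
Let General R play I with probability p. Expected payoff against b1: 2p + (-3)(1−p) = 5p − 3; against b2: 0p + 3(1−p) = −3p + 3.
Setting these equal: 5p − 3 = −3p + 3 ⇒ 8p = 6 ⇒ p = 3/4, and the value is (5)·(3/4) − 3 = 3/4.
For General C: with q = P(b1), equating I's and II's payoffs gives 2q = −6q + 3 ⇒ q = 3/8.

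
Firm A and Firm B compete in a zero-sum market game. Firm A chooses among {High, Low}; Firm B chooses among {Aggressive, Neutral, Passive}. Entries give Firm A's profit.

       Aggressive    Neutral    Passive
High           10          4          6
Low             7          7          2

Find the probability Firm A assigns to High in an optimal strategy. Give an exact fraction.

Row minima: High → 4, Low → 2; maximin = 4.
Column maxima: Aggressive → 10, Neutral → 7, Passive → 6; minimax = 6.
4 ≠ 6, so there is no saddle point; optimal play is mixed.
Aggressive is strictly dominated by Passive (it gives Firm A strictly more in every row), so Firm B never plays it.
On the remaining 2×2 (High, Low vs Neutral, Passive):
Let Firm A play High with probability p. Expected payoff against Neutral: 4p + 7(1−p) = −3p + 7; against Passive: 6p + 2(1−p) = 4p + 2.
Setting these equal: −3p + 7 = 4p + 2 ⇒ −7p = -5 ⇒ p = 5/7, and the value is (-3)·(5/7) + 7 = 34/7.
For Firm B: with q = P(Neutral), equating High's and Low's payoffs gives −2q + 6 = 5q + 2 ⇒ q = 4/7.

5/7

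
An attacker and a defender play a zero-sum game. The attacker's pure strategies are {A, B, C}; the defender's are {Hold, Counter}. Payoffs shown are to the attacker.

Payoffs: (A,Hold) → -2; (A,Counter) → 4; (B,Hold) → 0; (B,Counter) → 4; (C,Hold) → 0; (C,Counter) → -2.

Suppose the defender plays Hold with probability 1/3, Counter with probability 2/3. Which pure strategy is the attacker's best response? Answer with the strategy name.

B

Expected payoff of A: (1/3)·(-2) + (2/3)·4 = 2.
Expected payoff of B: (1/3)·0 + (2/3)·4 = 8/3.
Expected payoff of C: (1/3)·0 + (2/3)·(-2) = -4/3.
The largest is 8/3, so the attacker's best response is B.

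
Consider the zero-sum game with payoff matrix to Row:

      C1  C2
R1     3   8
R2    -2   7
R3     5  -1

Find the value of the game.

Row minima: R1 → 3, R2 → -2, R3 → -1; maximin = 3.
Column maxima: C1 → 5, C2 → 8; minimax = 5.
3 ≠ 5, so there is no saddle point; optimal play is mixed.
R2 is strictly dominated by R1, so Row never plays it.
On the remaining 2×2 (R1, R3 vs C1, C2):
Let Row play R1 with probability p. Expected payoff against C1: 3p + 5(1−p) = −2p + 5; against C2: 8p + (-1)(1−p) = 9p − 1.
Setting these equal: −2p + 5 = 9p − 1 ⇒ −11p = -6 ⇒ p = 6/11, and the value is (-2)·(6/11) + 5 = 43/11.
For Column: with q = P(C1), equating R1's and R3's payoffs gives −5q + 8 = 6q − 1 ⇒ q = 9/11.

43/11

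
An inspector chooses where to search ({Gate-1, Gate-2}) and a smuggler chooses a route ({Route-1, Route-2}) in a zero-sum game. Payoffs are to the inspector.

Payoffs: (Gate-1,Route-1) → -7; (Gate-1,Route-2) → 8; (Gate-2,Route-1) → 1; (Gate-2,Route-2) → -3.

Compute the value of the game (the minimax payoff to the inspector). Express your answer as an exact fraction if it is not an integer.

-13/19

Row minima: Gate-1 → -7, Gate-2 → -3; maximin = -3.
Column maxima: Route-1 → 1, Route-2 → 8; minimax = 1.
-3 ≠ 1, so there is no saddle point; optimal play is mixed.
Let the inspector play Gate-1 with probability p. Expected payoff against Route-1: (-7)p + 1(1−p) = −8p + 1; against Route-2: 8p + (-3)(1−p) = 11p − 3.
Setting these equal: −8p + 1 = 11p − 3 ⇒ −19p = -4 ⇒ p = 4/19, and the value is (-8)·(4/19) + 1 = -13/19.
For the smuggler: with q = P(Route-1), equating Gate-1's and Gate-2's payoffs gives −15q + 8 = 4q − 3 ⇒ q = 11/19.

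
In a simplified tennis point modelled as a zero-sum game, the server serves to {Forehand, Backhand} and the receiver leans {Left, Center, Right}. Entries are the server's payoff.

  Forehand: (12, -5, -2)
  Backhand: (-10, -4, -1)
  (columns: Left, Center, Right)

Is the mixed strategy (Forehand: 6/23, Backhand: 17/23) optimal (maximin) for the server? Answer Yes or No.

Against Left this mix gives (6/23)·12 + (17/23)·(-10) = -98/23.
Against Center this mix gives (6/23)·(-5) + (17/23)·(-4) = -98/23.
Against Right this mix gives (6/23)·(-2) + (17/23)·(-1) = -29/23.
All of the receiver's active replies (Left, Center) yield -98/23, and no column does worse for the server. The mix makes the receiver indifferent and guarantees -98/23, so it is optimal.

Yes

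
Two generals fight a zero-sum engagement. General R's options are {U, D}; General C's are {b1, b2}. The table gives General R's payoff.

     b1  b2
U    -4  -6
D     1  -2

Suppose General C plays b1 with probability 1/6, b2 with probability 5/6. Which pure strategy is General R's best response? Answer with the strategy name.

D

Expected payoff of U: (1/6)·(-4) + (5/6)·(-6) = -17/3.
Expected payoff of D: (1/6)·1 + (5/6)·(-2) = -3/2.
The largest is -3/2, so General R's best response is D.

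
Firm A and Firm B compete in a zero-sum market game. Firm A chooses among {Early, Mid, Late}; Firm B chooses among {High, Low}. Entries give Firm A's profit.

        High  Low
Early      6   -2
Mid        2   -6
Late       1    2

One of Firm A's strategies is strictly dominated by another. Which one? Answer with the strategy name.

Early gives a strictly higher payoff than Mid against every column: 6 > 2, -2 > -6.
So Mid is strictly dominated and Firm A never plays it.

Mid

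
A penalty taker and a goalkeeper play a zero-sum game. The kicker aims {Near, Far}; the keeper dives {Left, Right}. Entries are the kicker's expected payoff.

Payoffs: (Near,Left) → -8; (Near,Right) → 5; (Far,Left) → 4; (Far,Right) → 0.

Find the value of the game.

Row minima: Near → -8, Far → 0; maximin = 0.
Column maxima: Left → 4, Right → 5; minimax = 4.
0 ≠ 4, so there is no saddle point; optimal play is mixed.
Let the kicker play Near with probability p. Expected payoff against Left: (-8)p + 4(1−p) = −12p + 4; against Right: 5p + 0(1−p) = 5p.
Setting these equal: −12p + 4 = 5p ⇒ −17p = -4 ⇒ p = 4/17, and the value is (-12)·(4/17) + 4 = 20/17.
For the keeper: with q = P(Left), equating Near's and Far's payoffs gives −13q + 5 = 4q ⇒ q = 5/17.

20/17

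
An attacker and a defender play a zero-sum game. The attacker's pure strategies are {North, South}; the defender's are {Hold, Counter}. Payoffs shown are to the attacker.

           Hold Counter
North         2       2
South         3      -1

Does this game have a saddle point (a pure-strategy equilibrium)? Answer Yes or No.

Yes

Row minima: North → 2, South → -1; maximin = 2.
Column maxima: Hold → 3, Counter → 2; minimax = 2.
maximin = minimax = 2, so a saddle point exists.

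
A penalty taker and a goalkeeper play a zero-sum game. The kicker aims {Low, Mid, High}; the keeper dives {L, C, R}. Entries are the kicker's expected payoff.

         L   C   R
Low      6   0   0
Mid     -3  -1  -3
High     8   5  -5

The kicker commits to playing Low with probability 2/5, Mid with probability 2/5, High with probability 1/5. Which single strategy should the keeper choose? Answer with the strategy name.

R

If the keeper plays L, the kicker's expected payoff is (2/5)·6 + (2/5)·(-3) + (1/5)·8 = 14/5.
If the keeper plays C, the kicker's expected payoff is (2/5)·0 + (2/5)·(-1) + (1/5)·5 = 3/5.
If the keeper plays R, the kicker's expected payoff is (2/5)·0 + (2/5)·(-3) + (1/5)·(-5) = -11/5.
The keeper minimizes the kicker's payoff; the smallest is -11/5, so the best response is R.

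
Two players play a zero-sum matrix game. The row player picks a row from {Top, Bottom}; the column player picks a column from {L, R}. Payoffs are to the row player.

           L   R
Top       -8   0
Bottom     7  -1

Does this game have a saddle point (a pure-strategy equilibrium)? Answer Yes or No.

Row minima: Top → -8, Bottom → -1; maximin = -1.
Column maxima: L → 7, R → 0; minimax = 0.
-1 ≠ 0, so no pure-strategy equilibrium exists.

No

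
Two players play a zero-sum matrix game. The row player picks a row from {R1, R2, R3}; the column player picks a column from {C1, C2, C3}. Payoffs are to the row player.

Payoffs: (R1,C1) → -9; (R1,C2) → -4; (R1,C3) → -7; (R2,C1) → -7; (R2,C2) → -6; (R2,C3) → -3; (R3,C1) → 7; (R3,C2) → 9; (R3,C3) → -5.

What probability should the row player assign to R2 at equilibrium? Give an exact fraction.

Row minima: R1 → -9, R2 → -7, R3 → -5; maximin = -5.
Column maxima: C1 → 7, C2 → 9, C3 → -3; minimax = -3.
-5 ≠ -3, so there is no saddle point; optimal play is mixed.
R1 is strictly dominated by R3, so the row player never plays it.
C2 is strictly dominated by C1 (it gives the row player strictly more in every row), so the column player never plays it.
On the remaining 2×2 (R2, R3 vs C1, C3):
Let the row player play R2 with probability p. Expected payoff against C1: (-7)p + 7(1−p) = −14p + 7; against C3: (-3)p + (-5)(1−p) = 2p − 5.
Setting these equal: −14p + 7 = 2p − 5 ⇒ −16p = -12 ⇒ p = 3/4, and the value is (-14)·(3/4) + 7 = -7/2.
For the column player: with q = P(C1), equating R2's and R3's payoffs gives −4q − 3 = 12q − 5 ⇒ q = 1/8.

3/4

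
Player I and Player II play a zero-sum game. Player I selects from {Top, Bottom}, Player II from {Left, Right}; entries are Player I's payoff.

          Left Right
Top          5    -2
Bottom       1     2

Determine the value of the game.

3/2

Row minima: Top → -2, Bottom → 1; maximin = 1.
Column maxima: Left → 5, Right → 2; minimax = 2.
1 ≠ 2, so there is no saddle point; optimal play is mixed.
Let Player I play Top with probability p. Expected payoff against Left: 5p + 1(1−p) = 4p + 1; against Right: (-2)p + 2(1−p) = −4p + 2.
Setting these equal: 4p + 1 = −4p + 2 ⇒ 8p = 1 ⇒ p = 1/8, and the value is (4)·(1/8) + 1 = 3/2.
For Player II: with q = P(Left), equating Top's and Bottom's payoffs gives 7q − 2 = −q + 2 ⇒ q = 1/2.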